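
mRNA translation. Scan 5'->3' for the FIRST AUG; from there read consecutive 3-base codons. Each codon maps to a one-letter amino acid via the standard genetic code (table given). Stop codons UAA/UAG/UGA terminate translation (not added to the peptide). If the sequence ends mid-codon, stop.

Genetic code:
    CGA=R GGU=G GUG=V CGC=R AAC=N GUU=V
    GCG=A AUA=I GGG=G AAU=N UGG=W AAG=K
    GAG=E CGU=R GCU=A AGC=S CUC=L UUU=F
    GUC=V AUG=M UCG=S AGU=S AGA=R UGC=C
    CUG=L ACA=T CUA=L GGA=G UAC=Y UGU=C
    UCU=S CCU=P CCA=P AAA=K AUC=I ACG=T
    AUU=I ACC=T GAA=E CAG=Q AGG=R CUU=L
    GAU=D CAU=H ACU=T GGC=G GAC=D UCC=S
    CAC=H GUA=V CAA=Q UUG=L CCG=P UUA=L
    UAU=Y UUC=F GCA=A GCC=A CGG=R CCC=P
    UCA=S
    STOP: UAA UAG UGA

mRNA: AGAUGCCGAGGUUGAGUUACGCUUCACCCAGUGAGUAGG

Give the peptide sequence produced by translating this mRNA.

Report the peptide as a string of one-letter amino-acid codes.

start AUG at pos 2
pos 2: AUG -> M; peptide=M
pos 5: CCG -> P; peptide=MP
pos 8: AGG -> R; peptide=MPR
pos 11: UUG -> L; peptide=MPRL
pos 14: AGU -> S; peptide=MPRLS
pos 17: UAC -> Y; peptide=MPRLSY
pos 20: GCU -> A; peptide=MPRLSYA
pos 23: UCA -> S; peptide=MPRLSYAS
pos 26: CCC -> P; peptide=MPRLSYASP
pos 29: AGU -> S; peptide=MPRLSYASPS
pos 32: GAG -> E; peptide=MPRLSYASPSE
pos 35: UAG -> STOP

Answer: MPRLSYASPSE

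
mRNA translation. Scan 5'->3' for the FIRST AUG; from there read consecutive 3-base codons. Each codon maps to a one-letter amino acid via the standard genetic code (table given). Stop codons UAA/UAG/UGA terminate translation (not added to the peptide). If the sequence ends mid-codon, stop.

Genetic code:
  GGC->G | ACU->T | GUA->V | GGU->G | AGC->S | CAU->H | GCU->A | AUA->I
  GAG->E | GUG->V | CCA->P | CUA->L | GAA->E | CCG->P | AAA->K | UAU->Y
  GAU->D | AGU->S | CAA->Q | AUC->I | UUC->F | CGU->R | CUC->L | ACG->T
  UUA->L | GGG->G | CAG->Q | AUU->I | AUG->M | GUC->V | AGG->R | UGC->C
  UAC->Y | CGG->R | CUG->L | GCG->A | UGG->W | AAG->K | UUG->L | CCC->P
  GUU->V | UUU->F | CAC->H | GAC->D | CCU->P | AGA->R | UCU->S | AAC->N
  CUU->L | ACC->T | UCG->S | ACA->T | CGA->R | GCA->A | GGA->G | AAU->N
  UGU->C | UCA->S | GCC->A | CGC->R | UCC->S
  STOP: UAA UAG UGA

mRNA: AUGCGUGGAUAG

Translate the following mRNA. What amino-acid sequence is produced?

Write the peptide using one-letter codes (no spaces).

start AUG at pos 0
pos 0: AUG -> M; peptide=M
pos 3: CGU -> R; peptide=MR
pos 6: GGA -> G; peptide=MRG
pos 9: UAG -> STOP

Answer: MRG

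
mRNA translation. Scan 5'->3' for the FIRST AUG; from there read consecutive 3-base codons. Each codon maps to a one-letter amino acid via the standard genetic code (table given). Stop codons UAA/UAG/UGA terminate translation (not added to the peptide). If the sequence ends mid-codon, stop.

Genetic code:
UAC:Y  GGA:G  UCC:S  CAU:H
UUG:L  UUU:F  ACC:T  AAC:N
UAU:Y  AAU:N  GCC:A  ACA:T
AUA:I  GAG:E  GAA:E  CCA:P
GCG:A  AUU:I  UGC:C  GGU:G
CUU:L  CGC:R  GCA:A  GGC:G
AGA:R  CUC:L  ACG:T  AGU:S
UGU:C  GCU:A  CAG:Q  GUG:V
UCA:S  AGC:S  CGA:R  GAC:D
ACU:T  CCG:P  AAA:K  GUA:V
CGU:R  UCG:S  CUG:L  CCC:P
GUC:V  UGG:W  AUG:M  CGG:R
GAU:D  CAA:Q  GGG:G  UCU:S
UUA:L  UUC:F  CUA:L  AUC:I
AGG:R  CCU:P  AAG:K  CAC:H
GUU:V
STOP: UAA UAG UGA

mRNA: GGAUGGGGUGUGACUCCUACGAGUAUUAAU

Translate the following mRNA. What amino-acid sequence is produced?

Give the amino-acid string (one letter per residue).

start AUG at pos 2
pos 2: AUG -> M; peptide=M
pos 5: GGG -> G; peptide=MG
pos 8: UGU -> C; peptide=MGC
pos 11: GAC -> D; peptide=MGCD
pos 14: UCC -> S; peptide=MGCDS
pos 17: UAC -> Y; peptide=MGCDSY
pos 20: GAG -> E; peptide=MGCDSYE
pos 23: UAU -> Y; peptide=MGCDSYEY
pos 26: UAA -> STOP

Answer: MGCDSYEY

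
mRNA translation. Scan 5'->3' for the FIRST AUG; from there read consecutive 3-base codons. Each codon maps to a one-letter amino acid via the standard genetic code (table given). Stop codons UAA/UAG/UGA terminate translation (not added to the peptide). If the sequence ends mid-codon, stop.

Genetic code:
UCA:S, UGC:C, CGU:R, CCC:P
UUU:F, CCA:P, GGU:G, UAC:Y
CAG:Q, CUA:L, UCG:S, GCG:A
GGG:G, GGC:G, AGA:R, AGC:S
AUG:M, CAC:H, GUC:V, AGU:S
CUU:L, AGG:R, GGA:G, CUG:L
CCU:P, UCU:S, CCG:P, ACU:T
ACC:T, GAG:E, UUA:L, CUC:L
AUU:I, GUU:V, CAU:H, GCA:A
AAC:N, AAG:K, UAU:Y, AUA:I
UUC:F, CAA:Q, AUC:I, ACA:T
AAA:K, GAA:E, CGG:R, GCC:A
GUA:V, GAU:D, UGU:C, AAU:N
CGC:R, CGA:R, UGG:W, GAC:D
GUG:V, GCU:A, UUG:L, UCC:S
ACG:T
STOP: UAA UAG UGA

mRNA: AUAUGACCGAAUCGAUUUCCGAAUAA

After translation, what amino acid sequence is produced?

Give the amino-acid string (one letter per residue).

Answer: MTESISE

Derivation:
start AUG at pos 2
pos 2: AUG -> M; peptide=M
pos 5: ACC -> T; peptide=MT
pos 8: GAA -> E; peptide=MTE
pos 11: UCG -> S; peptide=MTES
pos 14: AUU -> I; peptide=MTESI
pos 17: UCC -> S; peptide=MTESIS
pos 20: GAA -> E; peptide=MTESISE
pos 23: UAA -> STOP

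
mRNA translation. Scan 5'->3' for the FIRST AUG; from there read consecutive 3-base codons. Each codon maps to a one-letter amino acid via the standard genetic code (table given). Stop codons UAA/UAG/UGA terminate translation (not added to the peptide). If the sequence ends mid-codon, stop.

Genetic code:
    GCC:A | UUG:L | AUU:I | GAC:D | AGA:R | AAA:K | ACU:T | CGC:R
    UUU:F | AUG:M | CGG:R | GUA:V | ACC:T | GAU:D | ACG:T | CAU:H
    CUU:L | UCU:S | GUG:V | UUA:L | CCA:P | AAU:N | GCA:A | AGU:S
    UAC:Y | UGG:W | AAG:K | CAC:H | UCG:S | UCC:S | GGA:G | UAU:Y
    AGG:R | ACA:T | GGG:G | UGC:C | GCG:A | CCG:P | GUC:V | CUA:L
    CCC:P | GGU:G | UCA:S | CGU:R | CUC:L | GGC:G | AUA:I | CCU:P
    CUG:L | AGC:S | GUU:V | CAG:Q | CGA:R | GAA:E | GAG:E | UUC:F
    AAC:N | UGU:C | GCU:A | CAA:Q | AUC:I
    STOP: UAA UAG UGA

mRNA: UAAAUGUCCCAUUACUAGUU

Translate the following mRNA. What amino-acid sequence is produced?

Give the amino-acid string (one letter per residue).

start AUG at pos 3
pos 3: AUG -> M; peptide=M
pos 6: UCC -> S; peptide=MS
pos 9: CAU -> H; peptide=MSH
pos 12: UAC -> Y; peptide=MSHY
pos 15: UAG -> STOP

Answer: MSHY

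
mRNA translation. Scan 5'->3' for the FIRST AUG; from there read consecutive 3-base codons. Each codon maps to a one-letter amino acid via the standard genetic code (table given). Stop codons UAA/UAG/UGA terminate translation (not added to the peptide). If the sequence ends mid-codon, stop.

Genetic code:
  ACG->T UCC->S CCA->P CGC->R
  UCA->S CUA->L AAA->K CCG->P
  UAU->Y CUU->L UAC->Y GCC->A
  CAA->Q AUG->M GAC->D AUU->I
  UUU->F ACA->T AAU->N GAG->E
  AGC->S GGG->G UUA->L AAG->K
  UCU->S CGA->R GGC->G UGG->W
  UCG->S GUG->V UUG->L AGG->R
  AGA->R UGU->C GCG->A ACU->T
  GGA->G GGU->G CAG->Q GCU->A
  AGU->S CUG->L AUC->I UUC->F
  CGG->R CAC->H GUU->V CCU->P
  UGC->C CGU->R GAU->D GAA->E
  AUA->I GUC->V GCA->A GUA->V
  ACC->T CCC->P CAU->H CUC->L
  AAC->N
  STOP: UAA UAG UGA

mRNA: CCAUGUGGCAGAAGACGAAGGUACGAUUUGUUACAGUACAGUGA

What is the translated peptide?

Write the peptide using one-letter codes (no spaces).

start AUG at pos 2
pos 2: AUG -> M; peptide=M
pos 5: UGG -> W; peptide=MW
pos 8: CAG -> Q; peptide=MWQ
pos 11: AAG -> K; peptide=MWQK
pos 14: ACG -> T; peptide=MWQKT
pos 17: AAG -> K; peptide=MWQKTK
pos 20: GUA -> V; peptide=MWQKTKV
pos 23: CGA -> R; peptide=MWQKTKVR
pos 26: UUU -> F; peptide=MWQKTKVRF
pos 29: GUU -> V; peptide=MWQKTKVRFV
pos 32: ACA -> T; peptide=MWQKTKVRFVT
pos 35: GUA -> V; peptide=MWQKTKVRFVTV
pos 38: CAG -> Q; peptide=MWQKTKVRFVTVQ
pos 41: UGA -> STOP

Answer: MWQKTKVRFVTVQ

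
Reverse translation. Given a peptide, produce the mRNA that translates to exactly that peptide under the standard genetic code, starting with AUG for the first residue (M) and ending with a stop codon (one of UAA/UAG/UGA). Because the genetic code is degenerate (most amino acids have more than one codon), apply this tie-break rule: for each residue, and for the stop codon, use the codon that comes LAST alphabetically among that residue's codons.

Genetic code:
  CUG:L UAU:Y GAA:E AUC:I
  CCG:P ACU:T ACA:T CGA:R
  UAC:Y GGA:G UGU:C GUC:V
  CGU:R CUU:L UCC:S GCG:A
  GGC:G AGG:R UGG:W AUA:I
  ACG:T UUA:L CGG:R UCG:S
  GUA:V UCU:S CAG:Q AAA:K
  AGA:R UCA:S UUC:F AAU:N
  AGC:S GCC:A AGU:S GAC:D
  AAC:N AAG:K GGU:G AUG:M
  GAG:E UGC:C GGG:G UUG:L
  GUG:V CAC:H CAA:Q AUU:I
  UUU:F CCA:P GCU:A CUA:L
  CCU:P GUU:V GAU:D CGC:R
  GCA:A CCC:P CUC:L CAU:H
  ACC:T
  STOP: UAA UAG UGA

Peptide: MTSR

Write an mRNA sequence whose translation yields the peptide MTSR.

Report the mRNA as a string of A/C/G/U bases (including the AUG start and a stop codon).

Answer: mRNA: AUGACUUCUCGUUGA

Derivation:
residue 1: M -> AUG (start codon)
residue 2: T codons sorted = ACA,ACC,ACG,ACU -> pick last = ACU
residue 3: S codons sorted = AGC,AGU,UCA,UCC,UCG,UCU -> pick last = UCU
residue 4: R codons sorted = AGA,AGG,CGA,CGC,CGG,CGU -> pick last = CGU
terminator: stop codons sorted = UAA,UAG,UGA -> pick last = UGA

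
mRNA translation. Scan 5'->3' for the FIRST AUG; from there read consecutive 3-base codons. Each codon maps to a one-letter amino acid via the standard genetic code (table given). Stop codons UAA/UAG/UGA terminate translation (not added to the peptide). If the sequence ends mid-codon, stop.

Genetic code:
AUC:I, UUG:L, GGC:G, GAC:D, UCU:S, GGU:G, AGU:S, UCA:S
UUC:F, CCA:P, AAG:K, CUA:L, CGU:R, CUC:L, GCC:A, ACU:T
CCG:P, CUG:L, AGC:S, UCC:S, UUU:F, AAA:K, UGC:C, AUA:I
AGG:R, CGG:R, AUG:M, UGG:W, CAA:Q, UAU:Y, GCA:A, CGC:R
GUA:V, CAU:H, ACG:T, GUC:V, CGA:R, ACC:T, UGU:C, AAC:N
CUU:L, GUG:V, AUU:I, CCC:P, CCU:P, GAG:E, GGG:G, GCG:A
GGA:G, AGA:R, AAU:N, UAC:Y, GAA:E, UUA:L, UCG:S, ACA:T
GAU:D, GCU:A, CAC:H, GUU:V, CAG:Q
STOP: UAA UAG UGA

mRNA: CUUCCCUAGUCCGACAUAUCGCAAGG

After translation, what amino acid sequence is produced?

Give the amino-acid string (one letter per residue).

Answer: (empty: no AUG start codon)

Derivation:
no AUG start codon found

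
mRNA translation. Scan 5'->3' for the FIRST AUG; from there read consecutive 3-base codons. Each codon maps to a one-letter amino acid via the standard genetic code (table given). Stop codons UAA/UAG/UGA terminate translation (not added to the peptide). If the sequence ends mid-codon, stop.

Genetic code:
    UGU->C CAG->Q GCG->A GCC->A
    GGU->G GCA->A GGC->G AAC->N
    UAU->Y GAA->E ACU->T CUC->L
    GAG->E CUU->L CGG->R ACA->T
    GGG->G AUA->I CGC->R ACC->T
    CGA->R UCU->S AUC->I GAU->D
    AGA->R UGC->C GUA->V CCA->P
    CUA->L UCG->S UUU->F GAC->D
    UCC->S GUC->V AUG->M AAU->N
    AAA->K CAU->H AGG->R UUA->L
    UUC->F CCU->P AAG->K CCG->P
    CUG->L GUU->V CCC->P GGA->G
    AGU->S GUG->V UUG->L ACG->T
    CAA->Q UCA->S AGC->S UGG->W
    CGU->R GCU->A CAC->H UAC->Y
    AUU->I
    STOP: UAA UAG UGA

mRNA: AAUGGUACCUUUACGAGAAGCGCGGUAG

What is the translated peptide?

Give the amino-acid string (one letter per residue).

start AUG at pos 1
pos 1: AUG -> M; peptide=M
pos 4: GUA -> V; peptide=MV
pos 7: CCU -> P; peptide=MVP
pos 10: UUA -> L; peptide=MVPL
pos 13: CGA -> R; peptide=MVPLR
pos 16: GAA -> E; peptide=MVPLRE
pos 19: GCG -> A; peptide=MVPLREA
pos 22: CGG -> R; peptide=MVPLREAR
pos 25: UAG -> STOP

Answer: MVPLREAR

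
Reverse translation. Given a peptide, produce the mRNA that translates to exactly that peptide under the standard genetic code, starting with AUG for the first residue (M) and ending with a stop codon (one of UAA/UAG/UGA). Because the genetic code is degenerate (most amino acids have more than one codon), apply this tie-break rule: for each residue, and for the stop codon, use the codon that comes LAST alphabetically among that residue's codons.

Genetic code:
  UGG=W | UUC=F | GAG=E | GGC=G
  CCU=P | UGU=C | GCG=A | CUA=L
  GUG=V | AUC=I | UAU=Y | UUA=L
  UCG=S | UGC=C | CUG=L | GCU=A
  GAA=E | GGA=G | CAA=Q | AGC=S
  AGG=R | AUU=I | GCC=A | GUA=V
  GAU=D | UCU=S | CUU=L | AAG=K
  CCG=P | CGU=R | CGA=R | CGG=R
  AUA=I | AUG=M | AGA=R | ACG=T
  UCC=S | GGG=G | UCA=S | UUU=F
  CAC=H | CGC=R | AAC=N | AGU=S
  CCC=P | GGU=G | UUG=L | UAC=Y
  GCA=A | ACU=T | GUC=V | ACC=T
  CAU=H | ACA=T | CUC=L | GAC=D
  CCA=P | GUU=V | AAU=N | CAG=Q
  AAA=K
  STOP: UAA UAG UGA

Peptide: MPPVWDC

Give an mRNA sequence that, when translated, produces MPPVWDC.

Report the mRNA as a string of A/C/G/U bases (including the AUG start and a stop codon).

Answer: mRNA: AUGCCUCCUGUUUGGGAUUGUUGA

Derivation:
residue 1: M -> AUG (start codon)
residue 2: P codons sorted = CCA,CCC,CCG,CCU -> pick last = CCU
residue 3: P codons sorted = CCA,CCC,CCG,CCU -> pick last = CCU
residue 4: V codons sorted = GUA,GUC,GUG,GUU -> pick last = GUU
residue 5: W -> UGG (only codon)
residue 6: D codons sorted = GAC,GAU -> pick last = GAU
residue 7: C codons sorted = UGC,UGU -> pick last = UGU
terminator: stop codons sorted = UAA,UAG,UGA -> pick last = UGA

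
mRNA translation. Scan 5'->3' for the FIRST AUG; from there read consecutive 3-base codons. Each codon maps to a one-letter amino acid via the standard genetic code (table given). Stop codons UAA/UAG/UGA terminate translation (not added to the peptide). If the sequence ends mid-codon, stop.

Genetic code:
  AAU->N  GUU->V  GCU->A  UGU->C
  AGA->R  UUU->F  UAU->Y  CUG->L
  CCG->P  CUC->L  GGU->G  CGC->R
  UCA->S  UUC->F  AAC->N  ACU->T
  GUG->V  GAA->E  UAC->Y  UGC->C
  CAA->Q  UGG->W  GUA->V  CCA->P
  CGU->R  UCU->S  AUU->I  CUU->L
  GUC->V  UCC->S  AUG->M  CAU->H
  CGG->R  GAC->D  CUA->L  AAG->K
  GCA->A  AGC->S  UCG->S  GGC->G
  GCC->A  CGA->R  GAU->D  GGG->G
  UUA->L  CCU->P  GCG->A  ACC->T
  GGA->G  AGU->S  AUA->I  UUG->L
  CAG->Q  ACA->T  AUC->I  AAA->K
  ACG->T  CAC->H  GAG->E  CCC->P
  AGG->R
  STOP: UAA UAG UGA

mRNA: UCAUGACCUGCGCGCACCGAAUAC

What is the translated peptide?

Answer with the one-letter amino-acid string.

Answer: MTCAHRI

Derivation:
start AUG at pos 2
pos 2: AUG -> M; peptide=M
pos 5: ACC -> T; peptide=MT
pos 8: UGC -> C; peptide=MTC
pos 11: GCG -> A; peptide=MTCA
pos 14: CAC -> H; peptide=MTCAH
pos 17: CGA -> R; peptide=MTCAHR
pos 20: AUA -> I; peptide=MTCAHRI
pos 23: only 1 nt remain (<3), stop (end of mRNA)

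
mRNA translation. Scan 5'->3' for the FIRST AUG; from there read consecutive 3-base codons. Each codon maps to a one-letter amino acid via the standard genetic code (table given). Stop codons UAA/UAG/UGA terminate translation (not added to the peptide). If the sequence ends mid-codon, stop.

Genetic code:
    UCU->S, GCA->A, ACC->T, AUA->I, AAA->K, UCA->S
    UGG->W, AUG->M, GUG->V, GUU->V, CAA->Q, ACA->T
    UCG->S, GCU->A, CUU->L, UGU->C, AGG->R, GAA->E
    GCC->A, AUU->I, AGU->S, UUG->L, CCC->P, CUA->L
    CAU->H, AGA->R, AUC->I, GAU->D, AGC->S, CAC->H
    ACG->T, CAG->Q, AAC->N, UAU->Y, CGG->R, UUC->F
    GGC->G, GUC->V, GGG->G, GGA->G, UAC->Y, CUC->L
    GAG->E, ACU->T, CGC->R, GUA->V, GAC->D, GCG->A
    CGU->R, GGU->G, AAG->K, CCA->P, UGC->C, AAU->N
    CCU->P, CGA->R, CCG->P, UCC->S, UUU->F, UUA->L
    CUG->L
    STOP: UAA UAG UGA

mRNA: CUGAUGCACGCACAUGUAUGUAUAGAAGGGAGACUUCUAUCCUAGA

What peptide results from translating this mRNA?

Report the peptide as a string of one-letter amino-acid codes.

Answer: MHAHVCIEGRLLS

Derivation:
start AUG at pos 3
pos 3: AUG -> M; peptide=M
pos 6: CAC -> H; peptide=MH
pos 9: GCA -> A; peptide=MHA
pos 12: CAU -> H; peptide=MHAH
pos 15: GUA -> V; peptide=MHAHV
pos 18: UGU -> C; peptide=MHAHVC
pos 21: AUA -> I; peptide=MHAHVCI
pos 24: GAA -> E; peptide=MHAHVCIE
pos 27: GGG -> G; peptide=MHAHVCIEG
pos 30: AGA -> R; peptide=MHAHVCIEGR
pos 33: CUU -> L; peptide=MHAHVCIEGRL
pos 36: CUA -> L; peptide=MHAHVCIEGRLL
pos 39: UCC -> S; peptide=MHAHVCIEGRLLS
pos 42: UAG -> STOP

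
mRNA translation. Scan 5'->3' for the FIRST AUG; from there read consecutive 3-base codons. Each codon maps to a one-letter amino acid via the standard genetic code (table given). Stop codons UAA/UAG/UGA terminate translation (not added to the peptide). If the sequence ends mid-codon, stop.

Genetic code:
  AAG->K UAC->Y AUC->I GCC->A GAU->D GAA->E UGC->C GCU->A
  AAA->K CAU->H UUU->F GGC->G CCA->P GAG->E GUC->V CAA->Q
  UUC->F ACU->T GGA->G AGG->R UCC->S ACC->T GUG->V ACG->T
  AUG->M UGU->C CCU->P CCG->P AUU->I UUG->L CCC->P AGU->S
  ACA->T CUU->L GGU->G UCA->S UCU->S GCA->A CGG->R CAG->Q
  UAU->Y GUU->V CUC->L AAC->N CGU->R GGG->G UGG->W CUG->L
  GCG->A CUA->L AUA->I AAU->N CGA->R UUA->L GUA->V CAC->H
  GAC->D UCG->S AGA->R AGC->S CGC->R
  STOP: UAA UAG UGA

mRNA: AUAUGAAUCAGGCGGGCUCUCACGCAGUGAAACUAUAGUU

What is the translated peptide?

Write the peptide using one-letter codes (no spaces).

Answer: MNQAGSHAVKL

Derivation:
start AUG at pos 2
pos 2: AUG -> M; peptide=M
pos 5: AAU -> N; peptide=MN
pos 8: CAG -> Q; peptide=MNQ
pos 11: GCG -> A; peptide=MNQA
pos 14: GGC -> G; peptide=MNQAG
pos 17: UCU -> S; peptide=MNQAGS
pos 20: CAC -> H; peptide=MNQAGSH
pos 23: GCA -> A; peptide=MNQAGSHA
pos 26: GUG -> V; peptide=MNQAGSHAV
pos 29: AAA -> K; peptide=MNQAGSHAVK
pos 32: CUA -> L; peptide=MNQAGSHAVKL
pos 35: UAG -> STOP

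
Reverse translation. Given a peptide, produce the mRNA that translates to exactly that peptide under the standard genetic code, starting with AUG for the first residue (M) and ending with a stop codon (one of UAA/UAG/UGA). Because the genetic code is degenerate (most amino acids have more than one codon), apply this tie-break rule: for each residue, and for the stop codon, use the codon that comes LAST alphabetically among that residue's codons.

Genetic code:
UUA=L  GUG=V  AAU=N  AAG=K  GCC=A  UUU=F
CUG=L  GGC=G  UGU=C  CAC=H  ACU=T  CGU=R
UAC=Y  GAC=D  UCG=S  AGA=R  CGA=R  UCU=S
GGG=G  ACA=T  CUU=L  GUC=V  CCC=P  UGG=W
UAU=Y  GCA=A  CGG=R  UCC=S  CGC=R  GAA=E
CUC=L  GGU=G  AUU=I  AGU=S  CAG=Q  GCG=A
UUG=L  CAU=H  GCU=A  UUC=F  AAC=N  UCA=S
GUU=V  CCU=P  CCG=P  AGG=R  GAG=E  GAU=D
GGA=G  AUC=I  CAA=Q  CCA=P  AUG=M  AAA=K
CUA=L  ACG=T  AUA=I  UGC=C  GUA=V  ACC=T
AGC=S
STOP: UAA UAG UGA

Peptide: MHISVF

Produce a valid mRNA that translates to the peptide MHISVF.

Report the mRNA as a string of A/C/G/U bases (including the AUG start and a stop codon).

residue 1: M -> AUG (start codon)
residue 2: H codons sorted = CAC,CAU -> pick last = CAU
residue 3: I codons sorted = AUA,AUC,AUU -> pick last = AUU
residue 4: S codons sorted = AGC,AGU,UCA,UCC,UCG,UCU -> pick last = UCU
residue 5: V codons sorted = GUA,GUC,GUG,GUU -> pick last = GUU
residue 6: F codons sorted = UUC,UUU -> pick last = UUU
terminator: stop codons sorted = UAA,UAG,UGA -> pick last = UGA

Answer: mRNA: AUGCAUAUUUCUGUUUUUUGA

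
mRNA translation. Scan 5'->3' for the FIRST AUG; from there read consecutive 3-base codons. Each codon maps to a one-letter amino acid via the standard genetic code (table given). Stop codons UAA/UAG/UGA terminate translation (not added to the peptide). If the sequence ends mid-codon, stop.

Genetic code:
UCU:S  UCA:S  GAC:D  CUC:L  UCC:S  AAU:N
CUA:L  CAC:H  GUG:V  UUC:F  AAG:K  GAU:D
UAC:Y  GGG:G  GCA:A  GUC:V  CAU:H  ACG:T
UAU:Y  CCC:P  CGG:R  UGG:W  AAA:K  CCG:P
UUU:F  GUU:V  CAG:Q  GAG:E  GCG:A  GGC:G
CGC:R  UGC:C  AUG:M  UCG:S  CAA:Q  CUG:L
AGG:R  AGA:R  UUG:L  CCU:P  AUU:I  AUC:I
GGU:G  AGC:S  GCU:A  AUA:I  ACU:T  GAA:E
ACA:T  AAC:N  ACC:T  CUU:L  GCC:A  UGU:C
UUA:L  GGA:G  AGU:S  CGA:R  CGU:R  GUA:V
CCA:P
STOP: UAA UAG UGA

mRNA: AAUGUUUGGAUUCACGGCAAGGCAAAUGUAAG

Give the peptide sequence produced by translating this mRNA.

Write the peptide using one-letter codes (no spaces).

start AUG at pos 1
pos 1: AUG -> M; peptide=M
pos 4: UUU -> F; peptide=MF
pos 7: GGA -> G; peptide=MFG
pos 10: UUC -> F; peptide=MFGF
pos 13: ACG -> T; peptide=MFGFT
pos 16: GCA -> A; peptide=MFGFTA
pos 19: AGG -> R; peptide=MFGFTAR
pos 22: CAA -> Q; peptide=MFGFTARQ
pos 25: AUG -> M; peptide=MFGFTARQM
pos 28: UAA -> STOP

Answer: MFGFTARQM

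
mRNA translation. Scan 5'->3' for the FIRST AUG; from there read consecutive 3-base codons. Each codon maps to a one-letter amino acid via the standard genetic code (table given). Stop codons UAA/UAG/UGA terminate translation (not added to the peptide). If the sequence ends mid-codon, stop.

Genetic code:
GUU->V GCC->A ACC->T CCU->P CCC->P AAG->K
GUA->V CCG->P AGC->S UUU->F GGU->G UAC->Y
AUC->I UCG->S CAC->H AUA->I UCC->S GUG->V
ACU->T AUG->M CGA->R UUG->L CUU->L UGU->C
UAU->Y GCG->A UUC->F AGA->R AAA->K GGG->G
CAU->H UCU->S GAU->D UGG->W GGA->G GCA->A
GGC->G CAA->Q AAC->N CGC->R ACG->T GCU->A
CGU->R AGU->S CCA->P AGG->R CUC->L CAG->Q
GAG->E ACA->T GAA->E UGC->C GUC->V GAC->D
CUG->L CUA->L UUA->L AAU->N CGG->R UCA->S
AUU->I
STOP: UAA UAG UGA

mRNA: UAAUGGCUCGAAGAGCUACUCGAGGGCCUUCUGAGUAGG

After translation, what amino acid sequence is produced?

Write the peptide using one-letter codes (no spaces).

start AUG at pos 2
pos 2: AUG -> M; peptide=M
pos 5: GCU -> A; peptide=MA
pos 8: CGA -> R; peptide=MAR
pos 11: AGA -> R; peptide=MARR
pos 14: GCU -> A; peptide=MARRA
pos 17: ACU -> T; peptide=MARRAT
pos 20: CGA -> R; peptide=MARRATR
pos 23: GGG -> G; peptide=MARRATRG
pos 26: CCU -> P; peptide=MARRATRGP
pos 29: UCU -> S; peptide=MARRATRGPS
pos 32: GAG -> E; peptide=MARRATRGPSE
pos 35: UAG -> STOP

Answer: MARRATRGPSE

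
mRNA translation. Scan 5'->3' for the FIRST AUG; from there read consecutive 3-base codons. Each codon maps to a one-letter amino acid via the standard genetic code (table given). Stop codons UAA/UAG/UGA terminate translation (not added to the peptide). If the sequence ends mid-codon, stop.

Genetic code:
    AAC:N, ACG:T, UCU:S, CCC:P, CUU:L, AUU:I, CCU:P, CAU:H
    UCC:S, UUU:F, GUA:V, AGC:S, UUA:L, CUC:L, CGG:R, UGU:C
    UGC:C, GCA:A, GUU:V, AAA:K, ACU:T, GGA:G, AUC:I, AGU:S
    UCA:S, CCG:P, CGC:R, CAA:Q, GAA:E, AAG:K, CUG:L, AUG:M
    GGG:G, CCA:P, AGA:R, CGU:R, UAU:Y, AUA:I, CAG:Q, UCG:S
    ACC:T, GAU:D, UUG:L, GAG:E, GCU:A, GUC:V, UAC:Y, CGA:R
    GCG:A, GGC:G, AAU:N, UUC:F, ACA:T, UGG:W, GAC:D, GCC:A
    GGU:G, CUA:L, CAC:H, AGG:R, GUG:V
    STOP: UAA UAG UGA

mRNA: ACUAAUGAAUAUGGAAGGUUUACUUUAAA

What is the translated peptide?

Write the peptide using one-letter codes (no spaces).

Answer: MNMEGLL

Derivation:
start AUG at pos 4
pos 4: AUG -> M; peptide=M
pos 7: AAU -> N; peptide=MN
pos 10: AUG -> M; peptide=MNM
pos 13: GAA -> E; peptide=MNME
pos 16: GGU -> G; peptide=MNMEG
pos 19: UUA -> L; peptide=MNMEGL
pos 22: CUU -> L; peptide=MNMEGLL
pos 25: UAA -> STOP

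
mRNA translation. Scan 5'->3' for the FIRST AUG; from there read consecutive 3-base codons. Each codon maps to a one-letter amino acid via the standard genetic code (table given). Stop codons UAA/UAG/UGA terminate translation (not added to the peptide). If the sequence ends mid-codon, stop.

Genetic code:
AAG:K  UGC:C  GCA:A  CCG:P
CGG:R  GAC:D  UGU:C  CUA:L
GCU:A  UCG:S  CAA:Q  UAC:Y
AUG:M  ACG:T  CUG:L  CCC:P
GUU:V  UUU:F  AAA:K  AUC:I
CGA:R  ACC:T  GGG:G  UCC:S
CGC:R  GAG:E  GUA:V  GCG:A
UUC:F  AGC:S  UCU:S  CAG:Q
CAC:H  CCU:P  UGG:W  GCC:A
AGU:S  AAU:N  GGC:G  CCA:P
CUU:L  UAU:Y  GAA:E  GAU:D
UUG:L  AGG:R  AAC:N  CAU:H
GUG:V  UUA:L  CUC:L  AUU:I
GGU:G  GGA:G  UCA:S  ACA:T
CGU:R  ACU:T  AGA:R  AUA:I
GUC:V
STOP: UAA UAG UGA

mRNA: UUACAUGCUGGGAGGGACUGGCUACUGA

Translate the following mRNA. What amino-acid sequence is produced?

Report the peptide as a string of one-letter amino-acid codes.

Answer: MLGGTGY

Derivation:
start AUG at pos 4
pos 4: AUG -> M; peptide=M
pos 7: CUG -> L; peptide=ML
pos 10: GGA -> G; peptide=MLG
pos 13: GGG -> G; peptide=MLGG
pos 16: ACU -> T; peptide=MLGGT
pos 19: GGC -> G; peptide=MLGGTG
pos 22: UAC -> Y; peptide=MLGGTGY
pos 25: UGA -> STOP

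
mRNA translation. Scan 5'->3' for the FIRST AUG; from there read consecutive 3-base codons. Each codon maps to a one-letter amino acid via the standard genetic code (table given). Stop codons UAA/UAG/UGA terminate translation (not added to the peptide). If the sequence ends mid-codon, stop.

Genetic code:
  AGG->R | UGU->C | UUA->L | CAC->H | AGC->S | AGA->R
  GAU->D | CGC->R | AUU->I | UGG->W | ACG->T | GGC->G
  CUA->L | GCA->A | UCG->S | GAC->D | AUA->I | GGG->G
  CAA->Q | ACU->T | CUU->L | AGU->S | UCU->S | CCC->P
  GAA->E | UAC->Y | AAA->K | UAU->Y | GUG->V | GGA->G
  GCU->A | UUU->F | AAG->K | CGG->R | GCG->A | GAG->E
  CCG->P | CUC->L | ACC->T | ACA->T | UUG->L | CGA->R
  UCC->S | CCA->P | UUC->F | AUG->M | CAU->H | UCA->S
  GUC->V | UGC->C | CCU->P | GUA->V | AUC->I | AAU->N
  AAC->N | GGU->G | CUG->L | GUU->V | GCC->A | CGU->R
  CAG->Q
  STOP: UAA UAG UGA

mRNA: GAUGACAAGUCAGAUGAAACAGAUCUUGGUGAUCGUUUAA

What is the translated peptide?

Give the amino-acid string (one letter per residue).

Answer: MTSQMKQILVIV

Derivation:
start AUG at pos 1
pos 1: AUG -> M; peptide=M
pos 4: ACA -> T; peptide=MT
pos 7: AGU -> S; peptide=MTS
pos 10: CAG -> Q; peptide=MTSQ
pos 13: AUG -> M; peptide=MTSQM
pos 16: AAA -> K; peptide=MTSQMK
pos 19: CAG -> Q; peptide=MTSQMKQ
pos 22: AUC -> I; peptide=MTSQMKQI
pos 25: UUG -> L; peptide=MTSQMKQIL
pos 28: GUG -> V; peptide=MTSQMKQILV
pos 31: AUC -> I; peptide=MTSQMKQILVI
pos 34: GUU -> V; peptide=MTSQMKQILVIV
pos 37: UAA -> STOP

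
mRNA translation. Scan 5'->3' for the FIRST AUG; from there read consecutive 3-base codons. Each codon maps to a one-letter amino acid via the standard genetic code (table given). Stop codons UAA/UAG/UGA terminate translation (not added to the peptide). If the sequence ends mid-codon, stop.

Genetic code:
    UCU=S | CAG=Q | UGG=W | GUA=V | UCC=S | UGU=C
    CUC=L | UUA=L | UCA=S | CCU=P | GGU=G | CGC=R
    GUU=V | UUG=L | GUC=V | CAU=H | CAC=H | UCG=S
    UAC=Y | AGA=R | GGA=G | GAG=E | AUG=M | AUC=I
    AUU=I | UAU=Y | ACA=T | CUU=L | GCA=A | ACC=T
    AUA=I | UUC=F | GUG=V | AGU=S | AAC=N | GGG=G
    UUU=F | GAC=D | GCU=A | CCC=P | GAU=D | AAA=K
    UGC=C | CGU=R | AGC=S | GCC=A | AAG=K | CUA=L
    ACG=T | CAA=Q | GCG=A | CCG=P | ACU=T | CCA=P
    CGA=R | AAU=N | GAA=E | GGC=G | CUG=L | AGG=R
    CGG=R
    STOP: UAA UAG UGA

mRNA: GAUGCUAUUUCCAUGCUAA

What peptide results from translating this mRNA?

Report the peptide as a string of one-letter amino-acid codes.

Answer: MLFPC

Derivation:
start AUG at pos 1
pos 1: AUG -> M; peptide=M
pos 4: CUA -> L; peptide=ML
pos 7: UUU -> F; peptide=MLF
pos 10: CCA -> P; peptide=MLFP
pos 13: UGC -> C; peptide=MLFPC
pos 16: UAA -> STOP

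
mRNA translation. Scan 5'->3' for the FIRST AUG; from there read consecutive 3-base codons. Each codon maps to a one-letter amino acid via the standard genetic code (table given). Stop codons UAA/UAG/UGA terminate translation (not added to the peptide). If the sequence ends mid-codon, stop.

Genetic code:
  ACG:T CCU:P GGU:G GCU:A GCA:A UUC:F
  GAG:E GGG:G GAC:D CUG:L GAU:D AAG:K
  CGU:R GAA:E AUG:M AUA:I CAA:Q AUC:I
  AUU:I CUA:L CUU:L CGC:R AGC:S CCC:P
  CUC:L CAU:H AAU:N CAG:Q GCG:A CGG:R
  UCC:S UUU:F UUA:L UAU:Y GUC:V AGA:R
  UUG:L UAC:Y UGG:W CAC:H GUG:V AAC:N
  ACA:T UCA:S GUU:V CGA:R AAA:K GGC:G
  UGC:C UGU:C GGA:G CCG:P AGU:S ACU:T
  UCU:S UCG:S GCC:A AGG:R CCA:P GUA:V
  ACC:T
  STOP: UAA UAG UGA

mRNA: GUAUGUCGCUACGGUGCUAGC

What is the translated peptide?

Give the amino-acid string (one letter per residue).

Answer: MSLRC

Derivation:
start AUG at pos 2
pos 2: AUG -> M; peptide=M
pos 5: UCG -> S; peptide=MS
pos 8: CUA -> L; peptide=MSL
pos 11: CGG -> R; peptide=MSLR
pos 14: UGC -> C; peptide=MSLRC
pos 17: UAG -> STOP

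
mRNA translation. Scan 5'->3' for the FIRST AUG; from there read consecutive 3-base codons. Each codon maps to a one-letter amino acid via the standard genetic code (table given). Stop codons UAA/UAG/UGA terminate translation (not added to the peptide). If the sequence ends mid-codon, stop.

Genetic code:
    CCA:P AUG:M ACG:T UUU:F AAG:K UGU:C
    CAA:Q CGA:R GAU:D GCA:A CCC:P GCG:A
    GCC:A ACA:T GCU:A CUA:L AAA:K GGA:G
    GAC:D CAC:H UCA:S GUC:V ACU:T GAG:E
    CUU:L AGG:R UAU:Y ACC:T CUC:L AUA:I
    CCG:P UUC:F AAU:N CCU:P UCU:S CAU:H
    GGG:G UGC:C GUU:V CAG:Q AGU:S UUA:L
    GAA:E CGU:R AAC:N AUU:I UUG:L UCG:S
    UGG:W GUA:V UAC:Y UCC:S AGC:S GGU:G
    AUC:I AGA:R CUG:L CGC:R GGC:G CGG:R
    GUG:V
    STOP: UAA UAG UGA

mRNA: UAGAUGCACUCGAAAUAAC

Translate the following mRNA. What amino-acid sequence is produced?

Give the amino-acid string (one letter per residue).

Answer: MHSK

Derivation:
start AUG at pos 3
pos 3: AUG -> M; peptide=M
pos 6: CAC -> H; peptide=MH
pos 9: UCG -> S; peptide=MHS
pos 12: AAA -> K; peptide=MHSK
pos 15: UAA -> STOP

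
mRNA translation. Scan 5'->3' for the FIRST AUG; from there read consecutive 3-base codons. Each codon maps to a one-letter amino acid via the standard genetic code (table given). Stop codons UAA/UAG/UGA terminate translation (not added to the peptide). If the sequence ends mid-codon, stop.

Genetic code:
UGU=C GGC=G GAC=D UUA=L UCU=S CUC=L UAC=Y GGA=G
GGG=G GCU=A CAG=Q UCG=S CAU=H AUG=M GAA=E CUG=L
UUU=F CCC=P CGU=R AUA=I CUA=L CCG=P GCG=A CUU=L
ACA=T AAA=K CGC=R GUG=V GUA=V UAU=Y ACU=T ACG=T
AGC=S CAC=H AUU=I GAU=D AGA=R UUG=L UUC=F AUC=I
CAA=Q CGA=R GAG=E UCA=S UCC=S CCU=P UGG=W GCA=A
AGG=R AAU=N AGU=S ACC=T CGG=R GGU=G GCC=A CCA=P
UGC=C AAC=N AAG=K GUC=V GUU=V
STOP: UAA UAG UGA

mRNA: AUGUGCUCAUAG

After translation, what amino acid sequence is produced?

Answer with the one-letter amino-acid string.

Answer: MCS

Derivation:
start AUG at pos 0
pos 0: AUG -> M; peptide=M
pos 3: UGC -> C; peptide=MC
pos 6: UCA -> S; peptide=MCS
pos 9: UAG -> STOP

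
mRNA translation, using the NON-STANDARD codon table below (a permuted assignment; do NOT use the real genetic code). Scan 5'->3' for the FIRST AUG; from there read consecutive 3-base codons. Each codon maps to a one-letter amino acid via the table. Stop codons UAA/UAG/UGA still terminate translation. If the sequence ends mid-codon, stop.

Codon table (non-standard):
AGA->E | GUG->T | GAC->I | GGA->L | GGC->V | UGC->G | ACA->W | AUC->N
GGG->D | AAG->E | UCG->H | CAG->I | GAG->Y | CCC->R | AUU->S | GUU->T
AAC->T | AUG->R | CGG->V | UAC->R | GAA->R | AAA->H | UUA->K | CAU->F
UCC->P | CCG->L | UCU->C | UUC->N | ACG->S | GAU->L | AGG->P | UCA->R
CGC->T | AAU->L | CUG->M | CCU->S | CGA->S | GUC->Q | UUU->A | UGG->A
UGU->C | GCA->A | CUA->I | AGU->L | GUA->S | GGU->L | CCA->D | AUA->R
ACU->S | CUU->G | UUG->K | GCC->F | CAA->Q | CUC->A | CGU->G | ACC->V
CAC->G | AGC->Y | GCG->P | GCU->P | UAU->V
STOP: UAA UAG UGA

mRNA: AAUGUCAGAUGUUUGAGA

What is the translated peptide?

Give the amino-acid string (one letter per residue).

start AUG at pos 1
pos 1: AUG -> R; peptide=R
pos 4: UCA -> R; peptide=RR
pos 7: GAU -> L; peptide=RRL
pos 10: GUU -> T; peptide=RRLT
pos 13: UGA -> STOP

Answer: RRLT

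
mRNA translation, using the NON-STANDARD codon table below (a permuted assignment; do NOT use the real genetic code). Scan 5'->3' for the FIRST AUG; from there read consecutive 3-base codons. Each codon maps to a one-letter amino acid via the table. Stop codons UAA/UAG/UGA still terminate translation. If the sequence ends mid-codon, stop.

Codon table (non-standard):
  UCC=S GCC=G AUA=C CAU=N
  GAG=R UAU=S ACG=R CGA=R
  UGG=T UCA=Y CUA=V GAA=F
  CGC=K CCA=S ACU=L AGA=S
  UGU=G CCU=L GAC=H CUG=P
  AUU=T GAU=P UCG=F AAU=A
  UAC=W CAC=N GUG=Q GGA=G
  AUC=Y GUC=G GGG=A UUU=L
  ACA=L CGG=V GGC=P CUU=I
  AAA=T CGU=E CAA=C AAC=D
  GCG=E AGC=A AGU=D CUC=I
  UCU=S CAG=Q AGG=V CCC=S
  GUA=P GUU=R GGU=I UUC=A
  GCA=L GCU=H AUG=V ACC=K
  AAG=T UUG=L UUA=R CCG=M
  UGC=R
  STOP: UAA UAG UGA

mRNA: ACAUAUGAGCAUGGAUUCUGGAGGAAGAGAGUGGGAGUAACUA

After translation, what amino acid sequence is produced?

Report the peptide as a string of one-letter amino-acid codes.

Answer: VAVPSGGSRTR

Derivation:
start AUG at pos 4
pos 4: AUG -> V; peptide=V
pos 7: AGC -> A; peptide=VA
pos 10: AUG -> V; peptide=VAV
pos 13: GAU -> P; peptide=VAVP
pos 16: UCU -> S; peptide=VAVPS
pos 19: GGA -> G; peptide=VAVPSG
pos 22: GGA -> G; peptide=VAVPSGG
pos 25: AGA -> S; peptide=VAVPSGGS
pos 28: GAG -> R; peptide=VAVPSGGSR
pos 31: UGG -> T; peptide=VAVPSGGSRT
pos 34: GAG -> R; peptide=VAVPSGGSRTR
pos 37: UAA -> STOP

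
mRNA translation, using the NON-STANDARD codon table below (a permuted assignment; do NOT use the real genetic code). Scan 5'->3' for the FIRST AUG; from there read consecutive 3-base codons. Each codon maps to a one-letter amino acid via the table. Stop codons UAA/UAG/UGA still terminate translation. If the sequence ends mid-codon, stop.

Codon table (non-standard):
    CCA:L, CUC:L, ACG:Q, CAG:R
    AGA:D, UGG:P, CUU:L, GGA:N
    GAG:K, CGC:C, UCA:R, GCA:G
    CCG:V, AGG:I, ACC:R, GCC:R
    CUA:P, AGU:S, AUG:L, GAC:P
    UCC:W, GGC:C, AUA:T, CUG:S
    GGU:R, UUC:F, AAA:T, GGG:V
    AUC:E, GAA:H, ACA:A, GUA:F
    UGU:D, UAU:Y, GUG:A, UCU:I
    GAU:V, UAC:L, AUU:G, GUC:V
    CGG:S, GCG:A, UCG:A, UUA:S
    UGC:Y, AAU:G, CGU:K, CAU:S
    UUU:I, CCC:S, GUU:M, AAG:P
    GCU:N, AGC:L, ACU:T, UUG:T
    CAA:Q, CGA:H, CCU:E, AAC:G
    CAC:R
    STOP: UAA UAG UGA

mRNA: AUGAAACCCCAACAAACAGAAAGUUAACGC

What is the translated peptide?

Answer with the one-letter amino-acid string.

start AUG at pos 0
pos 0: AUG -> L; peptide=L
pos 3: AAA -> T; peptide=LT
pos 6: CCC -> S; peptide=LTS
pos 9: CAA -> Q; peptide=LTSQ
pos 12: CAA -> Q; peptide=LTSQQ
pos 15: ACA -> A; peptide=LTSQQA
pos 18: GAA -> H; peptide=LTSQQAH
pos 21: AGU -> S; peptide=LTSQQAHS
pos 24: UAA -> STOP

Answer: LTSQQAHS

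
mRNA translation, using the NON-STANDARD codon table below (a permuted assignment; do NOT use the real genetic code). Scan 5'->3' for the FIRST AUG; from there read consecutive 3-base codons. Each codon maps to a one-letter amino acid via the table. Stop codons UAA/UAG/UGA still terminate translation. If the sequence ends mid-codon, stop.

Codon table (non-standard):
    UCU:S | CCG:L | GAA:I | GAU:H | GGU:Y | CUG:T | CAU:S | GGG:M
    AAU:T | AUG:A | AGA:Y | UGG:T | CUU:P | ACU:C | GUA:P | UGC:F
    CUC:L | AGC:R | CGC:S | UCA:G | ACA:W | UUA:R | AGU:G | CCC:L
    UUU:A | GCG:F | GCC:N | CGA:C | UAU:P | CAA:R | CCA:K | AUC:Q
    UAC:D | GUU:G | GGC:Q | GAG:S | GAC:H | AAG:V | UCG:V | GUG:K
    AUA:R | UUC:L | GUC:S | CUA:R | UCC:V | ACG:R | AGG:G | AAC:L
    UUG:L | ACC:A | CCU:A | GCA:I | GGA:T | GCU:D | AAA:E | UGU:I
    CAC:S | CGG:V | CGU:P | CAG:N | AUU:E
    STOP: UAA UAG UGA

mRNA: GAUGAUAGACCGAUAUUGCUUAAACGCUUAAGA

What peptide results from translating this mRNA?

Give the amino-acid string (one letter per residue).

start AUG at pos 1
pos 1: AUG -> A; peptide=A
pos 4: AUA -> R; peptide=AR
pos 7: GAC -> H; peptide=ARH
pos 10: CGA -> C; peptide=ARHC
pos 13: UAU -> P; peptide=ARHCP
pos 16: UGC -> F; peptide=ARHCPF
pos 19: UUA -> R; peptide=ARHCPFR
pos 22: AAC -> L; peptide=ARHCPFRL
pos 25: GCU -> D; peptide=ARHCPFRLD
pos 28: UAA -> STOP

Answer: ARHCPFRLD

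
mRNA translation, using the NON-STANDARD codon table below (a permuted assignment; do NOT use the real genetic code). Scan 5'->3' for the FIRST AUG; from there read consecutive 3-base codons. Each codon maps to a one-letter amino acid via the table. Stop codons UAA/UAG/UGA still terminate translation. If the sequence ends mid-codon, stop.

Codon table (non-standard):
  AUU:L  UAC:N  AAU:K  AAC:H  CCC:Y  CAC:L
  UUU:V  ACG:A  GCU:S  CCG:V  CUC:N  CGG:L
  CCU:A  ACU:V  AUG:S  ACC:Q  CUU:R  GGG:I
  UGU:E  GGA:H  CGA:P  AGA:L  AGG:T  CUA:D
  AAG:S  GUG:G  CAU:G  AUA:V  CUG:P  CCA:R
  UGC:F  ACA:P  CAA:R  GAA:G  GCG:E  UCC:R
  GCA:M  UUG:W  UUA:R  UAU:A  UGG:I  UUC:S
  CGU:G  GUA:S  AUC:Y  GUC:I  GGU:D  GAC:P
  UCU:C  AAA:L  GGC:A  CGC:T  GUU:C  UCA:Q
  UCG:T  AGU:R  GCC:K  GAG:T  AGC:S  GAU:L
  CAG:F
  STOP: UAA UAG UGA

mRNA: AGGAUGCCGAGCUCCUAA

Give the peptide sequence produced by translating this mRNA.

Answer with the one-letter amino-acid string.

start AUG at pos 3
pos 3: AUG -> S; peptide=S
pos 6: CCG -> V; peptide=SV
pos 9: AGC -> S; peptide=SVS
pos 12: UCC -> R; peptide=SVSR
pos 15: UAA -> STOP

Answer: SVSR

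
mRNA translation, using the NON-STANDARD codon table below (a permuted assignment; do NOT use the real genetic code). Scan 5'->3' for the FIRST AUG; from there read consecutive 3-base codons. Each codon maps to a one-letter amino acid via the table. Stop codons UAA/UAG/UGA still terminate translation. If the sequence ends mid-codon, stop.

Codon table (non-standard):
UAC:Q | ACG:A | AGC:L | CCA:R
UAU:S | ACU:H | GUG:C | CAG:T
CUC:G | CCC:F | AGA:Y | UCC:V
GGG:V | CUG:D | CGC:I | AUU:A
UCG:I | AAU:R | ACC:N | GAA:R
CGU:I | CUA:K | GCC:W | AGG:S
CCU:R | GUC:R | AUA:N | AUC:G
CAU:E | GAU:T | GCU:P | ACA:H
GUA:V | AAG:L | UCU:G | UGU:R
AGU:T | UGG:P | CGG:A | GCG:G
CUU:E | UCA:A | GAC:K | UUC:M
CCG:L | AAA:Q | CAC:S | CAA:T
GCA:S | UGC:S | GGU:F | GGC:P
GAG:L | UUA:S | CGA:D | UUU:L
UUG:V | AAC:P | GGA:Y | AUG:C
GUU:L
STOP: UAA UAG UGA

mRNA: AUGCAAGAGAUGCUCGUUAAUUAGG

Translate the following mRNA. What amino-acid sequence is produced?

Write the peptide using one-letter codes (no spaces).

Answer: CTLCGLR

Derivation:
start AUG at pos 0
pos 0: AUG -> C; peptide=C
pos 3: CAA -> T; peptide=CT
pos 6: GAG -> L; peptide=CTL
pos 9: AUG -> C; peptide=CTLC
pos 12: CUC -> G; peptide=CTLCG
pos 15: GUU -> L; peptide=CTLCGL
pos 18: AAU -> R; peptide=CTLCGLR
pos 21: UAG -> STOP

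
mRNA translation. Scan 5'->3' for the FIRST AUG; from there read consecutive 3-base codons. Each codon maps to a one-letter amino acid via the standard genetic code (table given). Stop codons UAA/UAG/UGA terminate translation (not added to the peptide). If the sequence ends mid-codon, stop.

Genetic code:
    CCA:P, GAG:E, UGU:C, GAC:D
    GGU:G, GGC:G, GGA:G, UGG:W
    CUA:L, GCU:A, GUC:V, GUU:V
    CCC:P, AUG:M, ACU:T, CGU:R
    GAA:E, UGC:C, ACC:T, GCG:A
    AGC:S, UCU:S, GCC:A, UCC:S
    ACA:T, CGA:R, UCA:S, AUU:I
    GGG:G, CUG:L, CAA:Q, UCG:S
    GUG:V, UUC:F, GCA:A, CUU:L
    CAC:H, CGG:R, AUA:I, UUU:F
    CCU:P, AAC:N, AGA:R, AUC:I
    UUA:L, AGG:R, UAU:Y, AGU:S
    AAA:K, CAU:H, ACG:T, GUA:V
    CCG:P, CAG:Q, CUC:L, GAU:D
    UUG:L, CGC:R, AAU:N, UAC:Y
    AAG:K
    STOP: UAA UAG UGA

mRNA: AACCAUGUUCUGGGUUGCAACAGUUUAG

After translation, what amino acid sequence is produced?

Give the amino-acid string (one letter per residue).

start AUG at pos 4
pos 4: AUG -> M; peptide=M
pos 7: UUC -> F; peptide=MF
pos 10: UGG -> W; peptide=MFW
pos 13: GUU -> V; peptide=MFWV
pos 16: GCA -> A; peptide=MFWVA
pos 19: ACA -> T; peptide=MFWVAT
pos 22: GUU -> V; peptide=MFWVATV
pos 25: UAG -> STOP

Answer: MFWVATV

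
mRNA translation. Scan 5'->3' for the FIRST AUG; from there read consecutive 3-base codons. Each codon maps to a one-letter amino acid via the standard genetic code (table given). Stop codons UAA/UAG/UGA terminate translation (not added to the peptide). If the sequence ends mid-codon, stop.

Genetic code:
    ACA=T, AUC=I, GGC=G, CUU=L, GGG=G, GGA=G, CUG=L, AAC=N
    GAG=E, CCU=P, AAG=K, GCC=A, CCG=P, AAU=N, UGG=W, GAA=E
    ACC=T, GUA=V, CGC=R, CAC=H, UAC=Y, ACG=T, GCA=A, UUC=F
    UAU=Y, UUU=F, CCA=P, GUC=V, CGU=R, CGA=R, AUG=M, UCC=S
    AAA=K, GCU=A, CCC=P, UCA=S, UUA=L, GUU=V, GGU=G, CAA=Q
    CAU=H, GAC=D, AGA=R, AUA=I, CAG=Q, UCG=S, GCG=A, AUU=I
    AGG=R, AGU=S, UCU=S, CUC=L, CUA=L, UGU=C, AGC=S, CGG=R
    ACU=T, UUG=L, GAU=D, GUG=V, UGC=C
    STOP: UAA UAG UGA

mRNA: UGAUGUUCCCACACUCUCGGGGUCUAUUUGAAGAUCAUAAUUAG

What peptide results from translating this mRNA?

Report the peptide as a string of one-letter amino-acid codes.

Answer: MFPHSRGLFEDHN

Derivation:
start AUG at pos 2
pos 2: AUG -> M; peptide=M
pos 5: UUC -> F; peptide=MF
pos 8: CCA -> P; peptide=MFP
pos 11: CAC -> H; peptide=MFPH
pos 14: UCU -> S; peptide=MFPHS
pos 17: CGG -> R; peptide=MFPHSR
pos 20: GGU -> G; peptide=MFPHSRG
pos 23: CUA -> L; peptide=MFPHSRGL
pos 26: UUU -> F; peptide=MFPHSRGLF
pos 29: GAA -> E; peptide=MFPHSRGLFE
pos 32: GAU -> D; peptide=MFPHSRGLFED
pos 35: CAU -> H; peptide=MFPHSRGLFEDH
pos 38: AAU -> N; peptide=MFPHSRGLFEDHN
pos 41: UAG -> STOP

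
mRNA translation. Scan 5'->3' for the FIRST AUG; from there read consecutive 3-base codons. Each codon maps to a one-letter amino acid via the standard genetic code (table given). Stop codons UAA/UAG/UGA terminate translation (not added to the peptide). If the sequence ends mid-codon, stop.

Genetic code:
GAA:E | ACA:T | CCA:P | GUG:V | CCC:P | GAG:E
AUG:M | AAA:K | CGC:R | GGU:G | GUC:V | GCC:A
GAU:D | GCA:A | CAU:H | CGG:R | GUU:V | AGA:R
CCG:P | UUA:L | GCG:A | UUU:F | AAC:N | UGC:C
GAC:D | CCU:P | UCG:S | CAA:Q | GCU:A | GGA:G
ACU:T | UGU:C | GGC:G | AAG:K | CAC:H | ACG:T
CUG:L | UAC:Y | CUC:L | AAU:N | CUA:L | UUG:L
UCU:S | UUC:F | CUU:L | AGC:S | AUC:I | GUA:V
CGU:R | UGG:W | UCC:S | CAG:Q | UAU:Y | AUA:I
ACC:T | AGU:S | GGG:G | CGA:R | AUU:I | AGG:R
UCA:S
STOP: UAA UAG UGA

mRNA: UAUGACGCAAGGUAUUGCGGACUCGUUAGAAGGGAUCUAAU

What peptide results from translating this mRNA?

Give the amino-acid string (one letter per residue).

Answer: MTQGIADSLEGI

Derivation:
start AUG at pos 1
pos 1: AUG -> M; peptide=M
pos 4: ACG -> T; peptide=MT
pos 7: CAA -> Q; peptide=MTQ
pos 10: GGU -> G; peptide=MTQG
pos 13: AUU -> I; peptide=MTQGI
pos 16: GCG -> A; peptide=MTQGIA
pos 19: GAC -> D; peptide=MTQGIAD
pos 22: UCG -> S; peptide=MTQGIADS
pos 25: UUA -> L; peptide=MTQGIADSL
pos 28: GAA -> E; peptide=MTQGIADSLE
pos 31: GGG -> G; peptide=MTQGIADSLEG
pos 34: AUC -> I; peptide=MTQGIADSLEGI
pos 37: UAA -> STOP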